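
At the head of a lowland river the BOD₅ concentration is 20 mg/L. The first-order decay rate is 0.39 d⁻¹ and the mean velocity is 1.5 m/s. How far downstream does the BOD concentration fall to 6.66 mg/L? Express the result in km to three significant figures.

365 km

From C = C₀·e^(−kt), t = ln(C₀/C)/k = ln(20/6.66)/0.39 = 1.1/0.39 = 2.82 d.
Distance = v·t = 1.5 m/s × 2.436e+05 s = 3.654e+05 m = 365.4 km.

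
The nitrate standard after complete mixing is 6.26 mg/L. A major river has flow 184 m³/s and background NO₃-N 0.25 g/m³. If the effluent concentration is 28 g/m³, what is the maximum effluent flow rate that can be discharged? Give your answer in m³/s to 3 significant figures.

Mass balance at complete mixing: C_std·(Q_w + Q_r) = Q_w·C_e + Q_r·C_b.
Rearranging, Q_w = Q_r·(C_std − C_b)/(C_e − C_std) = 184·(6.26 − 0.25) / (28 − 6.26) = 50.87 m³/s.

50.9 m³/s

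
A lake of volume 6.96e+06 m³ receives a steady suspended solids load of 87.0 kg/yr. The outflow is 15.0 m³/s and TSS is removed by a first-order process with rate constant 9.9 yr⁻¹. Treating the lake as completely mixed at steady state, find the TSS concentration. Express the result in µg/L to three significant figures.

Outflow Q = 15.0 m³/s × 3.156e+07 s/yr = 4.734e+08 m³/yr.
Steady-state CSTR mass balance: W = Q·C + k·V·C, so C = W/(Q + kV).
Q + kV = 4.734e+08 + 9.9·6.96e+06 = 5.423e+08 m³/yr.
C = 87.0/5.423e+08 = 1.604e-07 kg/m³ = 0.0001604 mg/L = 0.1604 µg/L.

0.160 µg/L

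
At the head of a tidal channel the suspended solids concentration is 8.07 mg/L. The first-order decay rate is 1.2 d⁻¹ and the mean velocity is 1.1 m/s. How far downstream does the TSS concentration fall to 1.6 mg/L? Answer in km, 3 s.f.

From C = C₀·e^(−kt), t = ln(C₀/C)/k = ln(8.07/1.6)/1.2 = 1.618/1.2 = 1.348 d.
Distance = v·t = 1.1 m/s × 1.165e+05 s = 1.282e+05 m = 128.2 km.

128 km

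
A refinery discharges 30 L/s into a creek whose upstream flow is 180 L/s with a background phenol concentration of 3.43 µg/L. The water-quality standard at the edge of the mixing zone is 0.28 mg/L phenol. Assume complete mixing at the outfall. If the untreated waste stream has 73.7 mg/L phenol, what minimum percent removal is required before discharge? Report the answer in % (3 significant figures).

30 L/s = 0.03 m³/s.
180 L/s = 0.18 m³/s.
3.43 µg/L = 0.00343 mg/L.
Mass balance: 0.28·0.21 = 0.03·Cₑ + 0.18·0.00343.
Cₑ = (0.0588 − 0.0006174) / 0.03 = 1.939 mg/L.
Required removal = 1 − 1.939/73.7 = 97.37 %.

97.4 %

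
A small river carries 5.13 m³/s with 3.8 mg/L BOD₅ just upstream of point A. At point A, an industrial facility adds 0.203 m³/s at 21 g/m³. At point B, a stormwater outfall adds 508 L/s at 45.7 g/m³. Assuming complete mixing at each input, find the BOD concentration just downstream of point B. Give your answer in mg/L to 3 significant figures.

8.04 mg/L

After input A: C = (5.13·3.8 + 0.203·21) / 5.333 = 4.455 mg/L.
508 L/s = 0.508 m³/s.
After input B: C = (5.333·4.455 + 0.508·45.7) / 5.841 = 8.042 mg/L.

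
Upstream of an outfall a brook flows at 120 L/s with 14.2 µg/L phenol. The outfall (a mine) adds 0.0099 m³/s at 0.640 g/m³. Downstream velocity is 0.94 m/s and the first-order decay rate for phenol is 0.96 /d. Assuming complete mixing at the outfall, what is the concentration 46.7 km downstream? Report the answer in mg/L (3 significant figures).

0.0356 mg/L

120 L/s = 0.12 m³/s.
14.2 µg/L = 0.0142 mg/L.
After complete mixing, C₀ = (0.0099·0.64 + 0.12·0.0142) / 0.1299 = 0.06189 mg/L.
Travel time t = 4.67e+04 m / 0.94 m/s = 4.968e+04 s = 0.575 d.
C = 0.06189·exp(−0.96·0.575) = 0.06189·0.5758 = 0.03564 mg/L.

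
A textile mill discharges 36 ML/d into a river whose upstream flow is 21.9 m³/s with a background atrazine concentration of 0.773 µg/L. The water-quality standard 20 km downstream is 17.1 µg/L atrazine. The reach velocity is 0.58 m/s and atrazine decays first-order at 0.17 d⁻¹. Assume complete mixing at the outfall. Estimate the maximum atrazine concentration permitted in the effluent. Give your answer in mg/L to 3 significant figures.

0.940 mg/L

36 ML/d = 0.4167 m³/s.
0.773 µg/L = 0.000773 mg/L.
17.1 µg/L = 0.0171 mg/L.
Travel time to the compliance point: t = 2e+04/0.58 = 3.448e+04 s = 0.3991 d; decay factor exp(−0.17·0.3991) = 0.9344.
So the concentration just after mixing may be at most 0.0171/0.9344 = 0.0183 mg/L.
Mass balance: 0.0183·22.32 = 0.4167·Cₑ + 21.9·0.000773.
Cₑ = (0.4084 − 0.01693) / 0.4167 = 0.9395 mg/L.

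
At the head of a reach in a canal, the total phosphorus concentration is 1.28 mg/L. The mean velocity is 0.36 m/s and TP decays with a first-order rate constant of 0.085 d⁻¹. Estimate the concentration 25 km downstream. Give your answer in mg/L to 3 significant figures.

Travel time t = 25 km / 0.36 m/s = 2.5e+04/0.36 = 6.944e+04 s = 0.8038 d.
First-order decay: C = 1.28·exp(−0.085·0.8038) = 1.28·0.934 = 1.195 mg/L.

1.20 mg/L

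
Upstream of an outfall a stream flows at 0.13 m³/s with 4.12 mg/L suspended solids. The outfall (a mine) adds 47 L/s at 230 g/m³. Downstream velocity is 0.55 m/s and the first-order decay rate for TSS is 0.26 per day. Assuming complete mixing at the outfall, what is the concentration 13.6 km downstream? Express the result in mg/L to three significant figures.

47 L/s = 0.047 m³/s.
After complete mixing, C₀ = (0.047·230 + 0.13·4.12) / 0.177 = 64.1 mg/L.
Travel time t = 1.36e+04 m / 0.55 m/s = 2.473e+04 s = 0.2862 d.
C = 64.1·exp(−0.26·0.2862) = 64.1·0.9283 = 59.5 mg/L.

59.5 mg/L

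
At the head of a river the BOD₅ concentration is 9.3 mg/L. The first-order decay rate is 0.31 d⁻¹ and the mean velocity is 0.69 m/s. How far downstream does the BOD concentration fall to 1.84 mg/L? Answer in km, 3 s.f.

From C = C₀·e^(−kt), t = ln(C₀/C)/k = ln(9.3/1.84)/0.31 = 1.62/0.31 = 5.227 d.
Distance = v·t = 0.69 m/s × 4.516e+05 s = 3.116e+05 m = 311.6 km.

312 km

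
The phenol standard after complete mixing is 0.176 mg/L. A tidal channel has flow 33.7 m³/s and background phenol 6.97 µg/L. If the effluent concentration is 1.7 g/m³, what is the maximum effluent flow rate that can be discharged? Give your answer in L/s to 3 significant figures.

3740 L/s

6.97 µg/L = 0.00697 mg/L.
Mass balance at complete mixing: C_std·(Q_w + Q_r) = Q_w·C_e + Q_r·C_b.
Rearranging, Q_w = Q_r·(C_std − C_b)/(C_e − C_std) = 33.7·(0.176 − 0.00697) / (1.7 − 0.176) = 3.738 m³/s.
= 3738 L/s.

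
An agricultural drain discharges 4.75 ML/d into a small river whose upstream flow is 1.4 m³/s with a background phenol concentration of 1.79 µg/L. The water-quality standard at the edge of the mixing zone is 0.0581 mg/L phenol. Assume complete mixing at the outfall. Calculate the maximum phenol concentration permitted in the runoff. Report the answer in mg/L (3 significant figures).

1.49 mg/L

4.75 ML/d = 0.05498 m³/s.
1.79 µg/L = 0.00179 mg/L.
Mass balance: 0.0581·1.455 = 0.05498·Cₑ + 1.4·0.00179.
Cₑ = (0.08453 − 0.002506) / 0.05498 = 1.492 mg/L.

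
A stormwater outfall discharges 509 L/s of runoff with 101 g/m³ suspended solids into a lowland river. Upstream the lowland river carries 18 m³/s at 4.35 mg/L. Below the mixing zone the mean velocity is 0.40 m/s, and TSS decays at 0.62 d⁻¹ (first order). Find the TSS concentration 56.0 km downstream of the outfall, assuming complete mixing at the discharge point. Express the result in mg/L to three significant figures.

509 L/s = 0.509 m³/s.
After complete mixing, C₀ = (0.509·101 + 18·4.35) / 18.51 = 7.008 mg/L.
Travel time t = 5.6e+04 m / 0.40 m/s = 1.4e+05 s = 1.62 d.
C = 7.008·exp(−0.62·1.62) = 7.008·0.3662 = 2.566 mg/L.

2.57 mg/L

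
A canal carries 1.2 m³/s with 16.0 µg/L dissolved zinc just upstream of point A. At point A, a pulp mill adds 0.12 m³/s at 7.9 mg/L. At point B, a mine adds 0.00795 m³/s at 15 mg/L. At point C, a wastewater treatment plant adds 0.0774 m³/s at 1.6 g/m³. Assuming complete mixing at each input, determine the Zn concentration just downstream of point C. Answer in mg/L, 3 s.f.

16.0 µg/L = 0.016 mg/L.
After input A: C = (1.2·0.016 + 0.12·7.9) / 1.32 = 0.7327 mg/L.
After input B: C = (1.32·0.7327 + 0.00795·15) / 1.328 = 0.8181 mg/L.
After input C: C = (1.328·0.8181 + 0.0774·1.6) / 1.405 = 0.8612 mg/L.

0.861 mg/L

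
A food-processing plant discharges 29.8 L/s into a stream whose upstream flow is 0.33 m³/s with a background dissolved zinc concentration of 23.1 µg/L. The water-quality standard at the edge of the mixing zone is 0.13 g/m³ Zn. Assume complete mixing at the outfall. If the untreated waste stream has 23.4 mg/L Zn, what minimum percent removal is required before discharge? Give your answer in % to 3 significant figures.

29.8 L/s = 0.0298 m³/s.
23.1 µg/L = 0.0231 mg/L.
Mass balance: 0.13·0.3598 = 0.0298·Cₑ + 0.33·0.0231.
Cₑ = (0.04677 − 0.007623) / 0.0298 = 1.314 mg/L.
Required removal = 1 − 1.314/23.4 = 94.39 %.

94.4 %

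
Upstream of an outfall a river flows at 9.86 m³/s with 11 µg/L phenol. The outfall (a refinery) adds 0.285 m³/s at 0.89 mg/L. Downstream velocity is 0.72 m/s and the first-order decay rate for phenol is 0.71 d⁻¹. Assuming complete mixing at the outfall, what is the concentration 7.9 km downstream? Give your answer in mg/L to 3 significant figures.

11 µg/L = 0.011 mg/L.
After complete mixing, C₀ = (0.285·0.89 + 9.86·0.011) / 10.14 = 0.03569 mg/L.
Travel time t = 7900 m / 0.72 m/s = 1.097e+04 s = 0.127 d.
C = 0.03569·exp(−0.71·0.127) = 0.03569·0.9138 = 0.03262 mg/L.

0.0326 mg/L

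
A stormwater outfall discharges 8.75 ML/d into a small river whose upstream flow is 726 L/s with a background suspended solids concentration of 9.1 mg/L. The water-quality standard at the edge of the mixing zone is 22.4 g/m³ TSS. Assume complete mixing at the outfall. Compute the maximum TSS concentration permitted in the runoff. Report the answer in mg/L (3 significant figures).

118 mg/L

8.75 ML/d = 0.1013 m³/s.
726 L/s = 0.726 m³/s.
Mass balance: 22.4·0.8273 = 0.1013·Cₑ + 0.726·9.1.
Cₑ = (18.53 − 6.607) / 0.1013 = 117.7 mg/L.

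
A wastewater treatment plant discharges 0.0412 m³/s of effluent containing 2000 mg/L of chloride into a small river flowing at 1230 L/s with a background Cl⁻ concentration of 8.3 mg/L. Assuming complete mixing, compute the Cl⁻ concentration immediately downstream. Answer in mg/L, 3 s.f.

1230 L/s = 1.23 m³/s.
Conservation of mass across the mixing zone: C = (0.0412·2000 + 1.23·8.3) / (0.0412 + 1.23) = 92.61/1.271 = 72.85 mg/L.

72.9 mg/L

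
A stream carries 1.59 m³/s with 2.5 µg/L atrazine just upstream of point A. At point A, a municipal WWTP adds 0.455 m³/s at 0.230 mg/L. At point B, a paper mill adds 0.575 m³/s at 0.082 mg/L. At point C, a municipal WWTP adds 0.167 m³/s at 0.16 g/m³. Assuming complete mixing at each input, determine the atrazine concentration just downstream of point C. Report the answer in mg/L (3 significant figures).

0.0655 mg/L

2.5 µg/L = 0.0025 mg/L.
After input A: C = (1.59·0.0025 + 0.455·0.23) / 2.045 = 0.05312 mg/L.
After input B: C = (2.045·0.05312 + 0.575·0.082) / 2.62 = 0.05946 mg/L.
After input C: C = (2.62·0.05946 + 0.167·0.16) / 2.787 = 0.06548 mg/L.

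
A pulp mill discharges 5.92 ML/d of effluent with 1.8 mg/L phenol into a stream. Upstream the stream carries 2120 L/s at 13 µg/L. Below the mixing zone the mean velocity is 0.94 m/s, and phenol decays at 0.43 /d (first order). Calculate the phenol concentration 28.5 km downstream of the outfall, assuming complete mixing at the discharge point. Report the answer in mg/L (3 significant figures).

0.0593 mg/L

5.92 ML/d = 0.06852 m³/s.
2120 L/s = 2.12 m³/s.
13 µg/L = 0.013 mg/L.
After complete mixing, C₀ = (0.06852·1.8 + 2.12·0.013) / 2.189 = 0.06895 mg/L.
Travel time t = 2.85e+04 m / 0.94 m/s = 3.032e+04 s = 0.3509 d.
C = 0.06895·exp(−0.43·0.3509) = 0.06895·0.8599 = 0.05929 mg/L.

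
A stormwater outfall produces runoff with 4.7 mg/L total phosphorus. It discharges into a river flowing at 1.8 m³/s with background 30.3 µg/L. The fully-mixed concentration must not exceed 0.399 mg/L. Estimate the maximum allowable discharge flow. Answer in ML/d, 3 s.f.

30.3 µg/L = 0.0303 mg/L.
Mass balance at complete mixing: C_std·(Q_w + Q_r) = Q_w·C_e + Q_r·C_b.
Rearranging, Q_w = Q_r·(C_std − C_b)/(C_e − C_std) = 1.8·(0.399 − 0.0303) / (4.7 − 0.399) = 0.1543 m³/s.
= 13.33 ML/d.

13.3 ML/d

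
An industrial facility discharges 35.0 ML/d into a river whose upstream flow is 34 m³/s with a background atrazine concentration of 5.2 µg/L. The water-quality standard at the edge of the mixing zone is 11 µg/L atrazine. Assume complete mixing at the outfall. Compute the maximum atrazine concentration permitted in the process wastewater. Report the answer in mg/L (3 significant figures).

0.498 mg/L

35.0 ML/d = 0.4051 m³/s.
5.2 µg/L = 0.0052 mg/L.
11 µg/L = 0.011 mg/L.
Mass balance: 0.011·34.41 = 0.4051·Cₑ + 34·0.0052.
Cₑ = (0.3785 − 0.1768) / 0.4051 = 0.4978 mg/L.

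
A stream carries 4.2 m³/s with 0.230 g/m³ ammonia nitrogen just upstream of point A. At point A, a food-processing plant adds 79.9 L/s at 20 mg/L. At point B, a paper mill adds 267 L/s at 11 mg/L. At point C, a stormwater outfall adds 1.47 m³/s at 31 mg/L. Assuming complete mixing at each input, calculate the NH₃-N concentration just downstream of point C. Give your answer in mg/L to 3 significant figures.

79.9 L/s = 0.0799 m³/s.
After input A: C = (4.2·0.23 + 0.0799·20) / 4.28 = 0.5991 mg/L.
267 L/s = 0.267 m³/s.
After input B: C = (4.28·0.5991 + 0.267·11) / 4.547 = 1.21 mg/L.
After input C: C = (4.547·1.21 + 1.47·31) / 6.017 = 8.488 mg/L.

8.49 mg/L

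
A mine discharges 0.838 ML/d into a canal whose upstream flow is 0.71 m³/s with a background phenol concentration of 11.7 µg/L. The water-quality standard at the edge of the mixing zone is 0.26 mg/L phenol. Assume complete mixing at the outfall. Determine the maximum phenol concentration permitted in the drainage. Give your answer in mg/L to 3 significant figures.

18.4 mg/L

0.838 ML/d = 0.009699 m³/s.
11.7 µg/L = 0.0117 mg/L.
Mass balance: 0.26·0.7197 = 0.009699·Cₑ + 0.71·0.0117.
Cₑ = (0.1871 − 0.008307) / 0.009699 = 18.44 mg/L.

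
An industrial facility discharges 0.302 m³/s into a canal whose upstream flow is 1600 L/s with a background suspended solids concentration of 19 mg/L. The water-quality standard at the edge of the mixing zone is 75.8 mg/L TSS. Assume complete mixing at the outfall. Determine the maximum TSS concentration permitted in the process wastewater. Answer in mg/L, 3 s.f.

377 mg/L

1600 L/s = 1.6 m³/s.
Mass balance: 75.8·1.902 = 0.302·Cₑ + 1.6·19.
Cₑ = (144.2 − 30.4) / 0.302 = 376.7 mg/L.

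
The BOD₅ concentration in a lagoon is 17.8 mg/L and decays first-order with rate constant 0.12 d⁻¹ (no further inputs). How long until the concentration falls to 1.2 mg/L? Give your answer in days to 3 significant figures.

22.5 d

t = ln(C₀/C)/k = ln(17.8/1.2)/0.12 = 2.697/0.12 = 22.47 d.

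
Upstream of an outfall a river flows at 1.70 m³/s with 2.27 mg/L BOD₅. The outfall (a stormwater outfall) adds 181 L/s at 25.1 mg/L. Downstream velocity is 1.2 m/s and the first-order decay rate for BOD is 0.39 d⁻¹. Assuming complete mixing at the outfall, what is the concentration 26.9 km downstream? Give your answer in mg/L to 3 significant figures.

4.04 mg/L

181 L/s = 0.181 m³/s.
After complete mixing, C₀ = (0.181·25.1 + 1.7·2.27) / 1.881 = 4.467 mg/L.
Travel time t = 2.69e+04 m / 1.2 m/s = 2.242e+04 s = 0.2595 d.
C = 4.467·exp(−0.39·0.2595) = 4.467·0.9038 = 4.037 mg/L.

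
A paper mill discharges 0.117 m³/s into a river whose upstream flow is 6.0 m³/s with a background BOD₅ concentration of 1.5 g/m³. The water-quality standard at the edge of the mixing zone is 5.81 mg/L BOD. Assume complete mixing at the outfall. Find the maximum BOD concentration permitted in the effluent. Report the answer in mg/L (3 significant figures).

227 mg/L

Mass balance: 5.81·6.117 = 0.117·Cₑ + 6·1.5.
Cₑ = (35.54 − 9) / 0.117 = 226.8 mg/L.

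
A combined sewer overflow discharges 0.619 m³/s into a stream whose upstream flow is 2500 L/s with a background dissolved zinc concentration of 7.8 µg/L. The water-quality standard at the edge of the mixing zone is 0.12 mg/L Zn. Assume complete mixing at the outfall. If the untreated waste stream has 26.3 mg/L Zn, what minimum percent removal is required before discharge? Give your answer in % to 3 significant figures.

97.8 %

2500 L/s = 2.5 m³/s.
7.8 µg/L = 0.0078 mg/L.
Mass balance: 0.12·3.119 = 0.619·Cₑ + 2.5·0.0078.
Cₑ = (0.3743 − 0.0195) / 0.619 = 0.5732 mg/L.
Required removal = 1 − 0.5732/26.3 = 97.82 %.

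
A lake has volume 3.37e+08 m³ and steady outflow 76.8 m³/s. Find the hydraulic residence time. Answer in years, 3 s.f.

Q = 76.8 m³/s × 3.156e+07 s/yr = 2.424e+09 m³/yr.
Hydraulic residence time τ = V/Q = 3.37e+08/2.424e+09 = 0.139 yr.

0.139 yr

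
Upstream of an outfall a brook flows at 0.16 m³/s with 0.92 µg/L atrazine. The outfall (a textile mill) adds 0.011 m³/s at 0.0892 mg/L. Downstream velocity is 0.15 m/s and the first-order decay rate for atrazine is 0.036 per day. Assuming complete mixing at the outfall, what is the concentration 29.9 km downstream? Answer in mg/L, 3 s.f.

0.92 µg/L = 0.00092 mg/L.
After complete mixing, C₀ = (0.011·0.0892 + 0.16·0.00092) / 0.171 = 0.006599 mg/L.
Travel time t = 2.99e+04 m / 0.15 m/s = 1.993e+05 s = 2.307 d.
C = 0.006599·exp(−0.036·2.307) = 0.006599·0.9203 = 0.006073 mg/L.

0.00607 mg/L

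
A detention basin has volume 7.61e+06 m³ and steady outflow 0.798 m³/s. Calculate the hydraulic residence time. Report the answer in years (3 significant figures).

Q = 0.798 m³/s × 3.156e+07 s/yr = 2.518e+07 m³/yr.
Hydraulic residence time τ = V/Q = 7.61e+06/2.518e+07 = 0.3022 yr.

0.302 yr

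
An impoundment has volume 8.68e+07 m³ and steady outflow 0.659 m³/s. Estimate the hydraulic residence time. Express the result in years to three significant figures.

4.17 yr

Q = 0.659 m³/s × 3.156e+07 s/yr = 2.08e+07 m³/yr.
Hydraulic residence time τ = V/Q = 8.68e+07/2.08e+07 = 4.174 yr.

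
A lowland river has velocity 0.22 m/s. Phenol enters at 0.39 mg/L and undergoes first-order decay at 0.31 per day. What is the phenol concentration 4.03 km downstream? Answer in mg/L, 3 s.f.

0.365 mg/L

Travel time t = 4.03 km / 0.22 m/s = 4030/0.22 = 1.832e+04 s = 0.212 d.
First-order decay: C = 0.39·exp(−0.31·0.212) = 0.39·0.9364 = 0.3652 mg/L.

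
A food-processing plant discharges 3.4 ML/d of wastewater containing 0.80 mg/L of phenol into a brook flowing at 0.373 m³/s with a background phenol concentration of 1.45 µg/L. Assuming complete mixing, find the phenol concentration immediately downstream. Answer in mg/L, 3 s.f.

0.0777 mg/L

3.4 ML/d = 0.03935 m³/s.
1.45 µg/L = 0.00145 mg/L.
Conservation of mass across the mixing zone: C = (0.03935·0.8 + 0.373·0.00145) / (0.03935 + 0.373) = 0.03202/0.4124 = 0.07766 mg/L.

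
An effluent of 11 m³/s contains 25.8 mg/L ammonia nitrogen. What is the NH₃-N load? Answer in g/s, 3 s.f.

284 g/s

Mass flux = Q·C = 11 m³/s × 25.8 g/m³ = 283.8 g/s.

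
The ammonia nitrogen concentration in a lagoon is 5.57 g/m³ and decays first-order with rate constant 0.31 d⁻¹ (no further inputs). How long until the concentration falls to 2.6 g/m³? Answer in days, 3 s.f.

2.46 d

t = ln(C₀/C)/k = ln(5.57/2.6)/0.31 = 0.7619/0.31 = 2.458 d.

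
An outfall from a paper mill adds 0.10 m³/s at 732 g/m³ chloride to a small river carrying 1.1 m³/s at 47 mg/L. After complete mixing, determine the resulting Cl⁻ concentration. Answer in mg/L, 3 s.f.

By mass balance at complete mixing, C = (0.1·732 + 1.1·47) / (0.1 + 1.1) = 124.9/1.2 = 104.1 mg/L.

104 mg/L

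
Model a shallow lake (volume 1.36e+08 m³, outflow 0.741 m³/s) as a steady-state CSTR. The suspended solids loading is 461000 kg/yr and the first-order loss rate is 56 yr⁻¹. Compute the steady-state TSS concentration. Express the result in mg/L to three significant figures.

0.0603 mg/L

Outflow Q = 0.741 m³/s × 3.156e+07 s/yr = 2.338e+07 m³/yr.
Steady-state CSTR mass balance: W = Q·C + k·V·C, so C = W/(Q + kV).
Q + kV = 2.338e+07 + 56·1.36e+08 = 7.639e+09 m³/yr.
C = 461000/7.639e+09 = 6.035e-05 kg/m³ = 0.06035 mg/L.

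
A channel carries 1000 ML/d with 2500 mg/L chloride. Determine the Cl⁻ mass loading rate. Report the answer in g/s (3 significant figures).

28900 g/s

1000 ML/d = 11.57 m³/s.
Mass flux = Q·C = 11.57 m³/s × 2500 g/m³ = 2.894e+04 g/s.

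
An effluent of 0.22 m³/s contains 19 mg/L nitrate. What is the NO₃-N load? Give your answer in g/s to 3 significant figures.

Mass flux = Q·C = 0.22 m³/s × 19 g/m³ = 4.18 g/s.

4.18 g/s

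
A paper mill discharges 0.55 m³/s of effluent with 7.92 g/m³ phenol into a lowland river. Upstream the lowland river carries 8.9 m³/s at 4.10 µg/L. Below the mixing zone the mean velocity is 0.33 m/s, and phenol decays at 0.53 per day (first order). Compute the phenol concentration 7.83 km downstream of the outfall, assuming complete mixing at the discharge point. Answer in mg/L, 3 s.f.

4.10 µg/L = 0.0041 mg/L.
After complete mixing, C₀ = (0.55·7.92 + 8.9·0.0041) / 9.45 = 0.4648 mg/L.
Travel time t = 7830 m / 0.33 m/s = 2.373e+04 s = 0.2746 d.
C = 0.4648·exp(−0.53·0.2746) = 0.4648·0.8645 = 0.4019 mg/L.

0.402 mg/L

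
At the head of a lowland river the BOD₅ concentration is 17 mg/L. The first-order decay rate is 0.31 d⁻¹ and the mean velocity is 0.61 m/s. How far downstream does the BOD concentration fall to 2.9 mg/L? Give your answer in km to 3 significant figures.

From C = C₀·e^(−kt), t = ln(C₀/C)/k = ln(17/2.9)/0.31 = 1.769/0.31 = 5.705 d.
Distance = v·t = 0.61 m/s × 4.929e+05 s = 3.007e+05 m = 300.7 km.

301 km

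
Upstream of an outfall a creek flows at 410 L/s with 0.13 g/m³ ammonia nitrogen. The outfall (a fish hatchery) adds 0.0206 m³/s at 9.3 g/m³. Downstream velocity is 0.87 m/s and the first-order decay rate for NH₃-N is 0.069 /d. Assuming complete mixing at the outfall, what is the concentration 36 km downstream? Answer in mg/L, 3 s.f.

0.550 mg/L

410 L/s = 0.41 m³/s.
After complete mixing, C₀ = (0.0206·9.3 + 0.41·0.13) / 0.4306 = 0.5687 mg/L.
Travel time t = 3.6e+04 m / 0.87 m/s = 4.138e+04 s = 0.4789 d.
C = 0.5687·exp(−0.069·0.4789) = 0.5687·0.9675 = 0.5502 mg/L.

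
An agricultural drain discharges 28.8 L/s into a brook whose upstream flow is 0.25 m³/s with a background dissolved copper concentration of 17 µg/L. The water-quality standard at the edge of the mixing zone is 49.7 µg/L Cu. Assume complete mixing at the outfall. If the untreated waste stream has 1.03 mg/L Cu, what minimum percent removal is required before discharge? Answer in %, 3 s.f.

28.8 L/s = 0.0288 m³/s.
17 µg/L = 0.017 mg/L.
49.7 µg/L = 0.0497 mg/L.
Mass balance: 0.0497·0.2788 = 0.0288·Cₑ + 0.25·0.017.
Cₑ = (0.01386 − 0.00425) / 0.0288 = 0.3336 mg/L.
Required removal = 1 − 0.3336/1.03 = 67.62 %.

67.6 %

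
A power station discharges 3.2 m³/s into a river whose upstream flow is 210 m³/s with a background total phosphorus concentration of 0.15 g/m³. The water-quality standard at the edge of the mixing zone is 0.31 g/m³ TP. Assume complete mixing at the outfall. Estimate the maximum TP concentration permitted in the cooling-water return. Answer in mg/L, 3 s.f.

10.8 mg/L

Mass balance: 0.31·213.2 = 3.2·Cₑ + 210·0.15.
Cₑ = (66.09 − 31.5) / 3.2 = 10.81 mg/L.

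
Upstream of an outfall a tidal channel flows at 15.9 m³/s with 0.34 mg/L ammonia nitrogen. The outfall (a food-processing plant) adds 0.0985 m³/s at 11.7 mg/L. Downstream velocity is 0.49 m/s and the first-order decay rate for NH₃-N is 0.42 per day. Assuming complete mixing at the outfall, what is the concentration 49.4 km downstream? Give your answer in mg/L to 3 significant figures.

After complete mixing, C₀ = (0.0985·11.7 + 15.9·0.34) / 16 = 0.4099 mg/L.
Travel time t = 4.94e+04 m / 0.49 m/s = 1.008e+05 s = 1.167 d.
C = 0.4099·exp(−0.42·1.167) = 0.4099·0.6126 = 0.2511 mg/L.

0.251 mg/L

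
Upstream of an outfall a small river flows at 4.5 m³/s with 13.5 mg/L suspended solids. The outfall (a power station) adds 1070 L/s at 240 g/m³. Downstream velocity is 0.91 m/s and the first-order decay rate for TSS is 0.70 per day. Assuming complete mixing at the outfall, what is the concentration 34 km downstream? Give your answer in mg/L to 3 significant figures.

1070 L/s = 1.07 m³/s.
After complete mixing, C₀ = (1.07·240 + 4.5·13.5) / 5.57 = 57.01 mg/L.
Travel time t = 3.4e+04 m / 0.91 m/s = 3.736e+04 s = 0.4324 d.
C = 57.01·exp(−0.70·0.4324) = 57.01·0.7388 = 42.12 mg/L.

42.1 mg/L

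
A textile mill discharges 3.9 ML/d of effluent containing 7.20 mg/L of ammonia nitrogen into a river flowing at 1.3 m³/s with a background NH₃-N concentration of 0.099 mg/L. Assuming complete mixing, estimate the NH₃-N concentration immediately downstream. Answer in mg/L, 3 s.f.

0.337 mg/L

3.9 ML/d = 0.04514 m³/s.
By mass balance at complete mixing, C = (0.04514·7.2 + 1.3·0.099) / (0.04514 + 1.3) = 0.4537/1.345 = 0.3373 mg/L.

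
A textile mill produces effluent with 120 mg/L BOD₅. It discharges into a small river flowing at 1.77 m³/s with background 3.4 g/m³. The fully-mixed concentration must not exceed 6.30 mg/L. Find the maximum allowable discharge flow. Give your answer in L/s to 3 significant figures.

Mass balance at complete mixing: C_std·(Q_w + Q_r) = Q_w·C_e + Q_r·C_b.
Rearranging, Q_w = Q_r·(C_std − C_b)/(C_e − C_std) = 1.77·(6.3 − 3.4) / (120 − 6.3) = 0.04515 m³/s.
= 45.15 L/s.

45.1 L/s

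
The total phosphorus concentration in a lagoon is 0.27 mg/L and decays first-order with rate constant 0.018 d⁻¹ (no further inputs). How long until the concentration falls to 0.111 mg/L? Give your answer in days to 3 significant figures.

t = ln(C₀/C)/k = ln(0.27/0.111)/0.018 = 0.8889/0.018 = 49.38 d.

49.4 d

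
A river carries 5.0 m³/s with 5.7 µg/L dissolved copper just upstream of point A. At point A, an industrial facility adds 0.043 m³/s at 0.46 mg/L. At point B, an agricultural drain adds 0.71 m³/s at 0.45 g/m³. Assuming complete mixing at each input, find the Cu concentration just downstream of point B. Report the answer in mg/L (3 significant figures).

0.0639 mg/L

5.7 µg/L = 0.0057 mg/L.
After input A: C = (5·0.0057 + 0.043·0.46) / 5.043 = 0.009574 mg/L.
After input B: C = (5.043·0.009574 + 0.71·0.45) / 5.753 = 0.06393 mg/L.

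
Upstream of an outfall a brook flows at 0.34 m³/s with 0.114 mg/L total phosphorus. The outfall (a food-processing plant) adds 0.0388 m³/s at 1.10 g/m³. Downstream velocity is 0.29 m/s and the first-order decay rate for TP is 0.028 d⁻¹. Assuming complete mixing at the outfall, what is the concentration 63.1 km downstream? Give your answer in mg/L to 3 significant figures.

After complete mixing, C₀ = (0.0388·1.1 + 0.34·0.114) / 0.3788 = 0.215 mg/L.
Travel time t = 6.31e+04 m / 0.29 m/s = 2.176e+05 s = 2.518 d.
C = 0.215·exp(−0.028·2.518) = 0.215·0.9319 = 0.2004 mg/L.

0.200 mg/L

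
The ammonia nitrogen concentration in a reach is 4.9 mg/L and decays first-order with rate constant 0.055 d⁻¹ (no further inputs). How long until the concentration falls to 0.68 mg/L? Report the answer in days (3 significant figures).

35.9 d

t = ln(C₀/C)/k = ln(4.9/0.68)/0.055 = 1.975/0.055 = 35.91 d.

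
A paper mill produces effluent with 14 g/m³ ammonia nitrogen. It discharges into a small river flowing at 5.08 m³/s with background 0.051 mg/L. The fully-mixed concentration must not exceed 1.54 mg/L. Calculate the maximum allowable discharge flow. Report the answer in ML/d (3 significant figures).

52.5 ML/d

Mass balance at complete mixing: C_std·(Q_w + Q_r) = Q_w·C_e + Q_r·C_b.
Rearranging, Q_w = Q_r·(C_std − C_b)/(C_e − C_std) = 5.08·(1.54 − 0.051) / (14 − 1.54) = 0.6071 m³/s.
= 52.45 ML/d.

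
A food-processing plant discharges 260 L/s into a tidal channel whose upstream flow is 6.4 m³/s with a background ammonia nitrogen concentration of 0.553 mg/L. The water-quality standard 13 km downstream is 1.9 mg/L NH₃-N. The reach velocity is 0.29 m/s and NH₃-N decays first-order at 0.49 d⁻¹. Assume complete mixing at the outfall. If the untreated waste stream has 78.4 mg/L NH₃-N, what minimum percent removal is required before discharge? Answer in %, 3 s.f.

37.3 %

260 L/s = 0.26 m³/s.
Travel time to the compliance point: t = 1.3e+04/0.29 = 4.483e+04 s = 0.5188 d; decay factor exp(−0.49·0.5188) = 0.7755.
So the concentration just after mixing may be at most 1.9/0.7755 = 2.45 mg/L.
Mass balance: 2.45·6.66 = 0.26·Cₑ + 6.4·0.553.
Cₑ = (16.32 − 3.539) / 0.26 = 49.15 mg/L.
Required removal = 1 − 49.15/78.4 = 37.31 %.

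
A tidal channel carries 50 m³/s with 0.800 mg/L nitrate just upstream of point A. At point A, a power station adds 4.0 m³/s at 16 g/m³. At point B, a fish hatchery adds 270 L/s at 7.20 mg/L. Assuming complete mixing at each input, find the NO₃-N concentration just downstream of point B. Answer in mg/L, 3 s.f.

1.95 mg/L

After input A: C = (50·0.8 + 4·16) / 54 = 1.926 mg/L.
270 L/s = 0.27 m³/s.
After input B: C = (54·1.926 + 0.27·7.2) / 54.27 = 1.952 mg/L.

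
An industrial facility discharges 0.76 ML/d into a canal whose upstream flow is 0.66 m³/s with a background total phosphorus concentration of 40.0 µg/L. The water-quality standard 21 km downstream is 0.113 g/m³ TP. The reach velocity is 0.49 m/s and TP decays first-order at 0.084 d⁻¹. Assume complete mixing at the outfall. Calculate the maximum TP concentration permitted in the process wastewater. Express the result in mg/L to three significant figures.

0.76 ML/d = 0.008796 m³/s.
40.0 µg/L = 0.04 mg/L.
Travel time to the compliance point: t = 2.1e+04/0.49 = 4.286e+04 s = 0.496 d; decay factor exp(−0.084·0.496) = 0.9592.
So the concentration just after mixing may be at most 0.113/0.9592 = 0.1178 mg/L.
Mass balance: 0.1178·0.6688 = 0.008796·Cₑ + 0.66·0.04.
Cₑ = (0.07879 − 0.0264) / 0.008796 = 5.956 mg/L.

5.96 mg/L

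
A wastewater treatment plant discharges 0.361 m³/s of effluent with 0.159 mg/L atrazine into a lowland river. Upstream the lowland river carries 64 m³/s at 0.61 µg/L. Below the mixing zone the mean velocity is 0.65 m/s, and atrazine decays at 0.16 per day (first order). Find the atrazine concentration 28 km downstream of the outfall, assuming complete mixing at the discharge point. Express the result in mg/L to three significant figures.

0.61 µg/L = 0.00061 mg/L.
After complete mixing, C₀ = (0.361·0.159 + 64·0.00061) / 64.36 = 0.001498 mg/L.
Travel time t = 2.8e+04 m / 0.65 m/s = 4.308e+04 s = 0.4986 d.
C = 0.001498·exp(−0.16·0.4986) = 0.001498·0.9233 = 0.001384 mg/L.

0.00138 mg/L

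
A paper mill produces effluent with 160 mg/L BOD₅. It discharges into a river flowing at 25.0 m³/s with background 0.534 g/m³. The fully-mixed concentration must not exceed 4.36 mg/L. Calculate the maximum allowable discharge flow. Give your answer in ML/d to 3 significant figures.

53.1 ML/d

Mass balance at complete mixing: C_std·(Q_w + Q_r) = Q_w·C_e + Q_r·C_b.
Rearranging, Q_w = Q_r·(C_std − C_b)/(C_e − C_std) = 25.0·(4.36 − 0.534) / (160 − 4.36) = 0.6146 m³/s.
= 53.1 ML/d.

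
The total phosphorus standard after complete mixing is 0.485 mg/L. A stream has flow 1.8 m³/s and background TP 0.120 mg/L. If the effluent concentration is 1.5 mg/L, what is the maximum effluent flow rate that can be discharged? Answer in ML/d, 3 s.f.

Mass balance at complete mixing: C_std·(Q_w + Q_r) = Q_w·C_e + Q_r·C_b.
Rearranging, Q_w = Q_r·(C_std − C_b)/(C_e − C_std) = 1.8·(0.485 − 0.12) / (1.5 − 0.485) = 0.6473 m³/s.
= 55.93 ML/d.

55.9 ML/d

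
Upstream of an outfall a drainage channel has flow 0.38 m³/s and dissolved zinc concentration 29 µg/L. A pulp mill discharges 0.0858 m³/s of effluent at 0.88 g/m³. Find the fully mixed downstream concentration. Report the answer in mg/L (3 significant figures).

29 µg/L = 0.029 mg/L.
By mass balance at complete mixing, C = (0.0858·0.88 + 0.38·0.029) / (0.0858 + 0.38) = 0.08652/0.4658 = 0.1858 mg/L.

0.186 mg/L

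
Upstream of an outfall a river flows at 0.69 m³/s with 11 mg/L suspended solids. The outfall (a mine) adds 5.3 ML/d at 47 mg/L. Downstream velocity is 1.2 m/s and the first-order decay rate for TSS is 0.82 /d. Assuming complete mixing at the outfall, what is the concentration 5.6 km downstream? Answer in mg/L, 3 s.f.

5.3 ML/d = 0.06134 m³/s.
After complete mixing, C₀ = (0.06134·47 + 0.69·11) / 0.7513 = 13.94 mg/L.
Travel time t = 5600 m / 1.2 m/s = 4667 s = 0.05401 d.
C = 13.94·exp(−0.82·0.05401) = 13.94·0.9567 = 13.34 mg/L.

13.3 mg/L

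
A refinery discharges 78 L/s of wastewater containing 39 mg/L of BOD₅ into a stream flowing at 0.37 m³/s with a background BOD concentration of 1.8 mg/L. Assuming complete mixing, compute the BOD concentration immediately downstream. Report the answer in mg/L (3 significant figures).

78 L/s = 0.078 m³/s.
By mass balance at complete mixing, C = (0.078·39 + 0.37·1.8) / (0.078 + 0.37) = 3.708/0.448 = 8.277 mg/L.

8.28 mg/L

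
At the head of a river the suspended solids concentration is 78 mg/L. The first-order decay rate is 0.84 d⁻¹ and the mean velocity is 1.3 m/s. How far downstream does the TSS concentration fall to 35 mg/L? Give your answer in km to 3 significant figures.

107 km

From C = C₀·e^(−kt), t = ln(C₀/C)/k = ln(78/35)/0.84 = 0.8014/0.84 = 0.954 d.
Distance = v·t = 1.3 m/s × 8.243e+04 s = 1.072e+05 m = 107.2 km.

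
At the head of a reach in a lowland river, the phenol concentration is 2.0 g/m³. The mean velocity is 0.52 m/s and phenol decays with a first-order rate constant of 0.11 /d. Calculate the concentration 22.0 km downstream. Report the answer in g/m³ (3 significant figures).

Travel time t = 22.0 km / 0.52 m/s = 2.2e+04/0.52 = 4.231e+04 s = 0.4897 d.
First-order decay: C = 2.0·exp(−0.11·0.4897) = 2.0·0.9476 = 1.895 g/m³.

1.90 g/m³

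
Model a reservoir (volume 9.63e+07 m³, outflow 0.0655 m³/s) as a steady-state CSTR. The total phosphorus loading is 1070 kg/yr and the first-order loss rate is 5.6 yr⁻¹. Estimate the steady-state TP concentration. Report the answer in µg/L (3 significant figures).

Outflow Q = 0.0655 m³/s × 3.156e+07 s/yr = 2.067e+06 m³/yr.
Steady-state CSTR mass balance: W = Q·C + k·V·C, so C = W/(Q + kV).
Q + kV = 2.067e+06 + 5.6·9.63e+07 = 5.413e+08 m³/yr.
C = 1070/5.413e+08 = 1.977e-06 kg/m³ = 0.001977 mg/L = 1.977 µg/L.

1.98 µg/L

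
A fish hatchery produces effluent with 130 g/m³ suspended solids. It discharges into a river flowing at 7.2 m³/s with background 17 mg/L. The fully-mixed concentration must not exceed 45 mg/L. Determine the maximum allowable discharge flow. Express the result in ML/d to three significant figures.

Mass balance at complete mixing: C_std·(Q_w + Q_r) = Q_w·C_e + Q_r·C_b.
Rearranging, Q_w = Q_r·(C_std − C_b)/(C_e − C_std) = 7.2·(45 − 17) / (130 − 45) = 2.372 m³/s.
= 204.9 ML/d.

205 ML/d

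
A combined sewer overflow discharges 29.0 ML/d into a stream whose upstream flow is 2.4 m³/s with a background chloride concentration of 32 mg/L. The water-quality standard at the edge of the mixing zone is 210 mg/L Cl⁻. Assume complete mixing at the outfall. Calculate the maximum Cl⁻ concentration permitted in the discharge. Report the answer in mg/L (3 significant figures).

29.0 ML/d = 0.3356 m³/s.
Mass balance: 210·2.736 = 0.3356·Cₑ + 2.4·32.
Cₑ = (574.5 − 76.8) / 0.3356 = 1483 mg/L.

1480 mg/L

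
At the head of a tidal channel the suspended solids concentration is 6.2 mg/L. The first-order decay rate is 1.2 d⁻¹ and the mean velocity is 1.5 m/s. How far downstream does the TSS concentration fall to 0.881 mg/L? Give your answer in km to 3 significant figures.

From C = C₀·e^(−kt), t = ln(C₀/C)/k = ln(6.2/0.881)/1.2 = 1.951/1.2 = 1.626 d.
Distance = v·t = 1.5 m/s × 1.405e+05 s = 2.107e+05 m = 210.7 km.

211 km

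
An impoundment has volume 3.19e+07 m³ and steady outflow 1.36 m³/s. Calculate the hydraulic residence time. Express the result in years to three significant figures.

Q = 1.36 m³/s × 3.156e+07 s/yr = 4.292e+07 m³/yr.
Hydraulic residence time τ = V/Q = 3.19e+07/4.292e+07 = 0.7433 yr.

0.743 yr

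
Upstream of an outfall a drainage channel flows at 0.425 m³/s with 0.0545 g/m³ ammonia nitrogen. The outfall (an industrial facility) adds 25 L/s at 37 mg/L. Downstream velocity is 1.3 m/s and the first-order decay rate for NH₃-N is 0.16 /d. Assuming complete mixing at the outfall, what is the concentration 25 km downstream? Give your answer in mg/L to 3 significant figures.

25 L/s = 0.025 m³/s.
After complete mixing, C₀ = (0.025·37 + 0.425·0.0545) / 0.45 = 2.107 mg/L.
Travel time t = 2.5e+04 m / 1.3 m/s = 1.923e+04 s = 0.2226 d.
C = 2.107·exp(−0.16·0.2226) = 2.107·0.965 = 2.033 mg/L.

2.03 mg/L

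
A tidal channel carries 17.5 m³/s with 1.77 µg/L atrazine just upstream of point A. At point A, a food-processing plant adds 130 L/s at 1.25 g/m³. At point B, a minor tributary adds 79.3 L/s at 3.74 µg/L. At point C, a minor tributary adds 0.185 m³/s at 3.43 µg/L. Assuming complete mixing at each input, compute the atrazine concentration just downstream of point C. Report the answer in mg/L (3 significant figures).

1.77 µg/L = 0.00177 mg/L.
130 L/s = 0.13 m³/s.
After input A: C = (17.5·0.00177 + 0.13·1.25) / 17.63 = 0.01097 mg/L.
79.3 L/s = 0.0793 m³/s.
3.74 µg/L = 0.00374 mg/L.
After input B: C = (17.63·0.01097 + 0.0793·0.00374) / 17.71 = 0.01094 mg/L.
3.43 µg/L = 0.00343 mg/L.
After input C: C = (17.71·0.01094 + 0.185·0.00343) / 17.89 = 0.01086 mg/L.

0.0109 mg/L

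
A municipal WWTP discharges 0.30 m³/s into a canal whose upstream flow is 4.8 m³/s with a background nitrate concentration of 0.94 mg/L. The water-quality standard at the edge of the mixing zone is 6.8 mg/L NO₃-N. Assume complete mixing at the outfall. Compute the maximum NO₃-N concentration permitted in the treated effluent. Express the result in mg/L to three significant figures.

101 mg/L

Mass balance: 6.8·5.1 = 0.3·Cₑ + 4.8·0.94.
Cₑ = (34.68 − 4.512) / 0.3 = 100.6 mg/L.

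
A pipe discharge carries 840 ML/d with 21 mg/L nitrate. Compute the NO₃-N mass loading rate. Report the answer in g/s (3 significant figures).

204 g/s

840 ML/d = 9.722 m³/s.
Mass flux = Q·C = 9.722 m³/s × 21 g/m³ = 204.2 g/s.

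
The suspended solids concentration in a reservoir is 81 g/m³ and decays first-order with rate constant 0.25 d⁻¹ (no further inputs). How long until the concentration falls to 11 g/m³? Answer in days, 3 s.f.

t = ln(C₀/C)/k = ln(81/11)/0.25 = 1.997/0.25 = 7.986 d.

7.99 d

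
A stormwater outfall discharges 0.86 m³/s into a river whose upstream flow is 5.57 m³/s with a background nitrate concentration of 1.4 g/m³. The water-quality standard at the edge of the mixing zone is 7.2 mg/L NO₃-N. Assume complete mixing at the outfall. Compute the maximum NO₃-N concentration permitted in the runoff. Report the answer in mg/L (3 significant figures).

44.8 mg/L

Mass balance: 7.2·6.43 = 0.86·Cₑ + 5.57·1.4.
Cₑ = (46.3 − 7.798) / 0.86 = 44.77 mg/L.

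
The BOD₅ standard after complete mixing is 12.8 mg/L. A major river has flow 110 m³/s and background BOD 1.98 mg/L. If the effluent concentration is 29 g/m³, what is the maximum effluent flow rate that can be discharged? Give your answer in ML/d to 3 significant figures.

Mass balance at complete mixing: C_std·(Q_w + Q_r) = Q_w·C_e + Q_r·C_b.
Rearranging, Q_w = Q_r·(C_std − C_b)/(C_e − C_std) = 110·(12.8 − 1.98) / (29 − 12.8) = 73.47 m³/s.
= 6348 ML/d.

6350 ML/d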